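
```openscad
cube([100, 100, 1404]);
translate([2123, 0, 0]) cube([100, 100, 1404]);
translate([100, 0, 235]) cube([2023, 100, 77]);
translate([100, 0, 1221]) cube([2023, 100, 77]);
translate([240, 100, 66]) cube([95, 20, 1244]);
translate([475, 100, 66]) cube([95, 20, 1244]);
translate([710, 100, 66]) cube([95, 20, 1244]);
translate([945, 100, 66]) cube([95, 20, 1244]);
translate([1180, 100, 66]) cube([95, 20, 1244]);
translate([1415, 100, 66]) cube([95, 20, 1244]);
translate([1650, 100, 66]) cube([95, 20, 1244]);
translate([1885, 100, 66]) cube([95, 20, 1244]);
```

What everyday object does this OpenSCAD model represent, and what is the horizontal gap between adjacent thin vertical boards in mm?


A fence section. The picket gap is 140 mm.

Two posts, two rails, 8 pickets — a fence section. Span 2023 mm holds 8 pickets of 95 mm with 9 equal gaps: ⌊(2023 − 8·95) / 9⌋ = 140 mm.


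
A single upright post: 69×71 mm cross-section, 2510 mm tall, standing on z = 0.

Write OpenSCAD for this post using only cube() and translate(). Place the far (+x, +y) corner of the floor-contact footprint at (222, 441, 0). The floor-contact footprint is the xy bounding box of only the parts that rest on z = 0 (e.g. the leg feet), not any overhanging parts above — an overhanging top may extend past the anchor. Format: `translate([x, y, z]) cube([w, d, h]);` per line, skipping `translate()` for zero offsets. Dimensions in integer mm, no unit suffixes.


translate([153, 370, 0]) cube([69, 71, 2510]);


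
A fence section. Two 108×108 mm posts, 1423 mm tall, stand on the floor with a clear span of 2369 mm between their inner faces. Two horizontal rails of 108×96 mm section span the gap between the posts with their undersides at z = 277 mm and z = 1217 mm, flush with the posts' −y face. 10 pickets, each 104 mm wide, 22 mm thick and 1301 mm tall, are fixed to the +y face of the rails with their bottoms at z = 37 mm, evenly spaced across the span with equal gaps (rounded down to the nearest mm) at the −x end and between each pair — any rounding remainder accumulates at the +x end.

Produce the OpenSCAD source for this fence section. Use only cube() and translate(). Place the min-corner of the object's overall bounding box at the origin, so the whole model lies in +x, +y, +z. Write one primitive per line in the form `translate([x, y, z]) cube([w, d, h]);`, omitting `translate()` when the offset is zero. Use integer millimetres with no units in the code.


cube([108, 108, 1423]);
translate([2477, 0, 0]) cube([108, 108, 1423]);
translate([108, 0, 277]) cube([2369, 108, 96]);
translate([108, 0, 1217]) cube([2369, 108, 96]);
translate([228, 108, 37]) cube([104, 22, 1301]);
translate([452, 108, 37]) cube([104, 22, 1301]);
translate([676, 108, 37]) cube([104, 22, 1301]);
translate([900, 108, 37]) cube([104, 22, 1301]);
translate([1124, 108, 37]) cube([104, 22, 1301]);
translate([1348, 108, 37]) cube([104, 22, 1301]);
translate([1572, 108, 37]) cube([104, 22, 1301]);
translate([1796, 108, 37]) cube([104, 22, 1301]);
translate([2020, 108, 37]) cube([104, 22, 1301]);
translate([2244, 108, 37]) cube([104, 22, 1301]);


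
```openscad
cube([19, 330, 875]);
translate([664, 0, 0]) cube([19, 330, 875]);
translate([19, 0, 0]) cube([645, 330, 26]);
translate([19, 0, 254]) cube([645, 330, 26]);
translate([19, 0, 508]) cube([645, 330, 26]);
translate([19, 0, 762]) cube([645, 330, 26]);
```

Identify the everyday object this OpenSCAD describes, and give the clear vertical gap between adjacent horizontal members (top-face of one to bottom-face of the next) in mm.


A bookshelf. The clear shelf gap is 228 mm.

Two tall side panels with 4 horizontal boards between them — a bookshelf. The first two shelf undersides are at z = 0 and z = 254; with shelf thickness 26, the clear gap is 254 − 0 − 26 = 228 mm.


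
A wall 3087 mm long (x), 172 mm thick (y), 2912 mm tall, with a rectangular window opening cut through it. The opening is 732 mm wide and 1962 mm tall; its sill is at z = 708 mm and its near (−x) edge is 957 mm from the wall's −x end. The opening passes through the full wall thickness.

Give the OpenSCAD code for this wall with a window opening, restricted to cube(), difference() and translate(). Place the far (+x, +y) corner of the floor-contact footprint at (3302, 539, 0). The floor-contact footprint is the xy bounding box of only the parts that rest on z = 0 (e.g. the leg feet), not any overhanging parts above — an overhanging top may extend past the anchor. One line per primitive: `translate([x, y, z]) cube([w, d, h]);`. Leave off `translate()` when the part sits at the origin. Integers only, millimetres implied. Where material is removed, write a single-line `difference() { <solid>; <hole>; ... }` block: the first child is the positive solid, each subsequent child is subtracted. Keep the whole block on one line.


difference() { translate([215, 367, 0]) cube([3087, 172, 2912]); translate([1172, 367, 708]) cube([732, 172, 1962]); }


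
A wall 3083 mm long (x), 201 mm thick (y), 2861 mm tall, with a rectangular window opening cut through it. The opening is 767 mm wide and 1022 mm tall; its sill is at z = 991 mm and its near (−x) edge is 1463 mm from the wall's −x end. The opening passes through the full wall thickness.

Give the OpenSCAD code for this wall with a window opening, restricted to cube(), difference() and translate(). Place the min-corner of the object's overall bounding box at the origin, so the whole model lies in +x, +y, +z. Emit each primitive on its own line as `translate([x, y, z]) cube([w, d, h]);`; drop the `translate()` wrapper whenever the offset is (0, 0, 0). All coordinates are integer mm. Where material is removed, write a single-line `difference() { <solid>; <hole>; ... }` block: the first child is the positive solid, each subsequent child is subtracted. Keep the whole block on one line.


difference() { cube([3083, 201, 2861]); translate([1463, 0, 991]) cube([767, 201, 1022]); }


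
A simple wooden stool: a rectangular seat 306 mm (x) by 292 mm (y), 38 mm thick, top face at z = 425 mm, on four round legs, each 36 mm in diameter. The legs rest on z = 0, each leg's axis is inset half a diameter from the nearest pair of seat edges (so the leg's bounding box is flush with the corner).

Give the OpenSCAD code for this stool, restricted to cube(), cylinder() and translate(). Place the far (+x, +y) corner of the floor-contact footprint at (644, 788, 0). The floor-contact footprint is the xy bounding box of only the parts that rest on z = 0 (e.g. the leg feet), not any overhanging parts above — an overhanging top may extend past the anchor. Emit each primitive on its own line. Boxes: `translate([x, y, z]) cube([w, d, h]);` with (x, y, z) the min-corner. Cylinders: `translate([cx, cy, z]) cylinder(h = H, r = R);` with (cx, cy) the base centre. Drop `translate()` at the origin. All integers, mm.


translate([338, 496, 387]) cube([306, 292, 38]);
translate([356, 514, 0]) cylinder(h = 387, r = 18);
translate([626, 514, 0]) cylinder(h = 387, r = 18);
translate([356, 770, 0]) cylinder(h = 387, r = 18);
translate([626, 770, 0]) cylinder(h = 387, r = 18);


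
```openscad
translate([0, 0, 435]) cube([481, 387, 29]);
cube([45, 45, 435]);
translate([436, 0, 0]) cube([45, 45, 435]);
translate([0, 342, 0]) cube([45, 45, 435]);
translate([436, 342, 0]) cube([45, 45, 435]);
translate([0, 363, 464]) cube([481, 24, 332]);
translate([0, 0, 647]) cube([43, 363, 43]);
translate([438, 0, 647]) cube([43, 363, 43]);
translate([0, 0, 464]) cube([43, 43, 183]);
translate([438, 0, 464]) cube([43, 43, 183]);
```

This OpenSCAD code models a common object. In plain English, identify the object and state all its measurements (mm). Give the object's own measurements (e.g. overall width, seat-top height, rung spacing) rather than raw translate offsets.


A chair. The seat is a 481×387×29 mm slab with its top at z = 464 mm, on four 45×45 mm corner legs (flush with the seat edges, standing on z = 0). A flat backrest 24 mm thick, 332 mm tall, spans the full seat width and rises from the seat top along its +y edge, rear face flush with the rear of the seat. Two armrests of 43×43 mm section run along each side from the seat's front edge to the front of the backrest, top faces 226 mm above the seat top and outer faces flush with the seat's x-edges; a 43×43 mm post under the front of each armrest stands on the seat at the front corner.


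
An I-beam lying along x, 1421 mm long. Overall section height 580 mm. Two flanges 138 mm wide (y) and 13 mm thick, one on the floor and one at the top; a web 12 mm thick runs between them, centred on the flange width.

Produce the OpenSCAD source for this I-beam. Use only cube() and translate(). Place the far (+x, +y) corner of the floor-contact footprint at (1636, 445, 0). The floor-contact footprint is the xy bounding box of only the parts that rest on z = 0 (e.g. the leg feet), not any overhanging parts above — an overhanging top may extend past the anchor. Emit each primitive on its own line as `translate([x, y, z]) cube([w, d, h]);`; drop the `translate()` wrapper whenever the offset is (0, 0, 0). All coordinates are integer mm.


translate([215, 307, 0]) cube([1421, 138, 13]);
translate([215, 370, 13]) cube([1421, 12, 554]);
translate([215, 307, 567]) cube([1421, 138, 13]);


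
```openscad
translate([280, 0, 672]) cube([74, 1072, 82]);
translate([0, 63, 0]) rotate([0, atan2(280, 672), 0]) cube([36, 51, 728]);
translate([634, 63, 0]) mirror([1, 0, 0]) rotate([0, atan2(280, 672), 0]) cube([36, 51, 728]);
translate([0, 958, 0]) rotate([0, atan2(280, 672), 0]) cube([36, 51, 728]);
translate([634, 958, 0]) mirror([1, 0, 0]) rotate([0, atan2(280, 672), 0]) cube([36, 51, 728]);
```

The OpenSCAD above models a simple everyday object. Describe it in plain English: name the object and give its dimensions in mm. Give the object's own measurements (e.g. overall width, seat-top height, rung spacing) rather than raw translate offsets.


A sawhorse. A 74×1072×82 mm beam (x, y, z) sits on two A-frame leg pairs. Each pair is two raked legs of 36×51 mm section (51 mm along y) splaying symmetrically in x. Each leg rises 672 mm vertically over 280 mm of horizontal reach and is 728 mm long along its own axis. Every leg's outer bottom edge rests on the floor and its outer top edge meets a bottom edge of the beam — the left legs (tilting toward +x) meet the beam's −x bottom edge, the right legs (their mirror images, tilting toward −x) meet its +x bottom edge — so the leg tops tuck under the beam, the beam's underside is 672 mm above the floor, and the feet are 634 mm apart outside-to-outside with the beam centred between them. The two leg pairs are set in 63 mm from either end of the beam.


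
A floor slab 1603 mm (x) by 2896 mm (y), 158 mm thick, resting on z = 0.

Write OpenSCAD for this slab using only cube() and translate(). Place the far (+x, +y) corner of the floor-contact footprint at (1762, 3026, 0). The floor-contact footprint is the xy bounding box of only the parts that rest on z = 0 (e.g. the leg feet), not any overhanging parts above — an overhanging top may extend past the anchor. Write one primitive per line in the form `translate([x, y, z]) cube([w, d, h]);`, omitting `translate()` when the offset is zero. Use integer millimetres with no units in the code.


translate([159, 130, 0]) cube([1603, 2896, 158]);


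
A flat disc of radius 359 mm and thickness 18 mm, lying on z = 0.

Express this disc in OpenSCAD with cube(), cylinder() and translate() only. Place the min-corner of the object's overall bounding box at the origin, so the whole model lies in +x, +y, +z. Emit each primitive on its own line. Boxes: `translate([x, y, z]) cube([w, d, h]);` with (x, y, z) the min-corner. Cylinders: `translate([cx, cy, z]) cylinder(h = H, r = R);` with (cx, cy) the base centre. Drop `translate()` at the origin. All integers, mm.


translate([359, 359, 0]) cylinder(h = 18, r = 359);


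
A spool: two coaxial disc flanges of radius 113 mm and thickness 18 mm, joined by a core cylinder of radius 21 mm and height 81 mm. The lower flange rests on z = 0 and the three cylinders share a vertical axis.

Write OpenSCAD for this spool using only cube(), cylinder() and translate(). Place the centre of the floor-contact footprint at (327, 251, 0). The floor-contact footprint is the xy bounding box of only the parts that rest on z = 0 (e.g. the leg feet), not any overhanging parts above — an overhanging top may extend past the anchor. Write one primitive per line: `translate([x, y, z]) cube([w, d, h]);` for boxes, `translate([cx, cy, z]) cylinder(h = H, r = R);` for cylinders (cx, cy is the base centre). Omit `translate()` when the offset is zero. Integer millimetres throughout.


translate([327, 251, 0]) cylinder(h = 18, r = 113);
translate([327, 251, 18]) cylinder(h = 81, r = 21);
translate([327, 251, 99]) cylinder(h = 18, r = 113);


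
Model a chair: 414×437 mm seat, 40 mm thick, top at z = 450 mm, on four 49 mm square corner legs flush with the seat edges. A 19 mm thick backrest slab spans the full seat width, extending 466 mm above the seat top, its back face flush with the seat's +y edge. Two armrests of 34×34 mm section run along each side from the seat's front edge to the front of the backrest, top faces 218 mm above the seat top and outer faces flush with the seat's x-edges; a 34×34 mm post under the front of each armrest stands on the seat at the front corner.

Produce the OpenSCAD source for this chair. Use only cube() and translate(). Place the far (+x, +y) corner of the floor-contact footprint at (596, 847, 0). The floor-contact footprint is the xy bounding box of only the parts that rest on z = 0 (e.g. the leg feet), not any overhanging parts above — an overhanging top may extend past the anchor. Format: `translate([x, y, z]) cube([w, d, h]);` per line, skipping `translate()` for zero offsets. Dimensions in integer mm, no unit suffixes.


translate([182, 410, 410]) cube([414, 437, 40]);
translate([182, 410, 0]) cube([49, 49, 410]);
translate([547, 410, 0]) cube([49, 49, 410]);
translate([182, 798, 0]) cube([49, 49, 410]);
translate([547, 798, 0]) cube([49, 49, 410]);
translate([182, 828, 450]) cube([414, 19, 466]);
translate([182, 410, 634]) cube([34, 418, 34]);
translate([562, 410, 634]) cube([34, 418, 34]);
translate([182, 410, 450]) cube([34, 34, 184]);
translate([562, 410, 450]) cube([34, 34, 184]);


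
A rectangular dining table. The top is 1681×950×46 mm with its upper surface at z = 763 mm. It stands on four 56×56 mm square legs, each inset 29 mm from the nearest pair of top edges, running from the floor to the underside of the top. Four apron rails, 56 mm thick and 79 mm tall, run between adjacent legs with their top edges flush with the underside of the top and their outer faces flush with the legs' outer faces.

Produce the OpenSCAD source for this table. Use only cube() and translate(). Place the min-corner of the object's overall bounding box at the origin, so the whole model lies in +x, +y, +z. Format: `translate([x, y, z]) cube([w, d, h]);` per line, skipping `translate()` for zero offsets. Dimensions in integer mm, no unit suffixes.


// leg_h = 763 - 46 = 717
// apron z = 717 - 79 = 638
translate([0, 0, 717]) cube([1681, 950, 46]);
translate([29, 29, 0]) cube([56, 56, 717]);
translate([1596, 29, 0]) cube([56, 56, 717]);
translate([29, 865, 0]) cube([56, 56, 717]);
translate([1596, 865, 0]) cube([56, 56, 717]);
translate([85, 29, 638]) cube([1511, 56, 79]);
translate([85, 865, 638]) cube([1511, 56, 79]);
translate([29, 85, 638]) cube([56, 780, 79]);
translate([1596, 85, 638]) cube([56, 780, 79]);


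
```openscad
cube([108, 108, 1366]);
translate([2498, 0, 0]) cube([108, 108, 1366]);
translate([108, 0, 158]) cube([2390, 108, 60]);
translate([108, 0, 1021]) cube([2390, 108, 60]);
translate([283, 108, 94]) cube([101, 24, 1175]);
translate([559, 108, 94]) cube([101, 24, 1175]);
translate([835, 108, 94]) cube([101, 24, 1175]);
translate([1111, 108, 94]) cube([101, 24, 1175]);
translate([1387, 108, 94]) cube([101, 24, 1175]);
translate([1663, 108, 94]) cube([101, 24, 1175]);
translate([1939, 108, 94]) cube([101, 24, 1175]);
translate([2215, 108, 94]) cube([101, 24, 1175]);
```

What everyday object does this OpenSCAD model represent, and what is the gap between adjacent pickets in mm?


A fence section. The picket gap is 175 mm.

Two posts, two rails, 8 pickets — a fence section. Span 2390 mm holds 8 pickets of 101 mm with 9 equal gaps: ⌊(2390 − 8·101) / 9⌋ = 175 mm.


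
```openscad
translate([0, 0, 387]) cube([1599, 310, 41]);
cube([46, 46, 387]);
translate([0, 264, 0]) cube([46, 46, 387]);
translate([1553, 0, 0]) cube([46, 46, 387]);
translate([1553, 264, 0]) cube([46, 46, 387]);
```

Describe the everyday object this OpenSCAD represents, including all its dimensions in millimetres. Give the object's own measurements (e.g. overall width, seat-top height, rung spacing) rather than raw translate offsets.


A long wooden bench with a 1599 mm (x) × 310 mm (y) seat, 41 mm thick, its top surface 428 mm above the floor. Four 46 mm square legs at the seat corners, flush with the edges, run from z = 0 to the seat underside.


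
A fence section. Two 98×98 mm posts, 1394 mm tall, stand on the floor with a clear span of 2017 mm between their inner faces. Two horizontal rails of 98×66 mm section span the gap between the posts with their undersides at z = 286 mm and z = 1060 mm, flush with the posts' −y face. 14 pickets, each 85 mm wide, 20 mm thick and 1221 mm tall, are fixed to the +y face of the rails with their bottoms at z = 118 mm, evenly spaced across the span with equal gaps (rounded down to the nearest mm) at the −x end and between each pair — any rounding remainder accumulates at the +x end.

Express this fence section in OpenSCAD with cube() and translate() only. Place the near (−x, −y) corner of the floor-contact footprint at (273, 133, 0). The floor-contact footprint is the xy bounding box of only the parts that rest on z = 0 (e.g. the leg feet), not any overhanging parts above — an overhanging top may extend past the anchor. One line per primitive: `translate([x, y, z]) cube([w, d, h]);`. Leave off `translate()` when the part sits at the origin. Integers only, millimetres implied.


translate([273, 133, 0]) cube([98, 98, 1394]);
translate([2388, 133, 0]) cube([98, 98, 1394]);
translate([371, 133, 286]) cube([2017, 98, 66]);
translate([371, 133, 1060]) cube([2017, 98, 66]);
translate([426, 231, 118]) cube([85, 20, 1221]);
translate([566, 231, 118]) cube([85, 20, 1221]);
translate([706, 231, 118]) cube([85, 20, 1221]);
translate([846, 231, 118]) cube([85, 20, 1221]);
translate([986, 231, 118]) cube([85, 20, 1221]);
translate([1126, 231, 118]) cube([85, 20, 1221]);
translate([1266, 231, 118]) cube([85, 20, 1221]);
translate([1406, 231, 118]) cube([85, 20, 1221]);
translate([1546, 231, 118]) cube([85, 20, 1221]);
translate([1686, 231, 118]) cube([85, 20, 1221]);
translate([1826, 231, 118]) cube([85, 20, 1221]);
translate([1966, 231, 118]) cube([85, 20, 1221]);
translate([2106, 231, 118]) cube([85, 20, 1221]);
translate([2246, 231, 118]) cube([85, 20, 1221]);


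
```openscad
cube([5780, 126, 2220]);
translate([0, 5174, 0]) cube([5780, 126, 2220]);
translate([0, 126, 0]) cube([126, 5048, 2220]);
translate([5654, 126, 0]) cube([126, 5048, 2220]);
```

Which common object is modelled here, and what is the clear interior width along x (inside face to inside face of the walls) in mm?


A house (or room) frame. The interior width is 5528 mm.

Four 2220 mm walls enclosing a rectangle with no floor or roof — a room or house frame. Outside width is 5780 mm and wall thickness is 126 mm, so the interior width is 5780 − 2 × 126 = 5528 mm.


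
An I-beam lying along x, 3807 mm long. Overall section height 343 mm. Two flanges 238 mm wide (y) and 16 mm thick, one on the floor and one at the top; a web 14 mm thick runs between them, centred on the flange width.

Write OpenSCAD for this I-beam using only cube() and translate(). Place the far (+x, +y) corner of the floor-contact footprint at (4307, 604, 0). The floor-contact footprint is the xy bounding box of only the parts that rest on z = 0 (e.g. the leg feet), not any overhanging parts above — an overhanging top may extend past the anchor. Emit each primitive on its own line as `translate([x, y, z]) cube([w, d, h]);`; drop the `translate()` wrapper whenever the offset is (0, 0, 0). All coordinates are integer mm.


translate([500, 366, 0]) cube([3807, 238, 16]);
translate([500, 478, 16]) cube([3807, 14, 311]);
translate([500, 366, 327]) cube([3807, 238, 16]);


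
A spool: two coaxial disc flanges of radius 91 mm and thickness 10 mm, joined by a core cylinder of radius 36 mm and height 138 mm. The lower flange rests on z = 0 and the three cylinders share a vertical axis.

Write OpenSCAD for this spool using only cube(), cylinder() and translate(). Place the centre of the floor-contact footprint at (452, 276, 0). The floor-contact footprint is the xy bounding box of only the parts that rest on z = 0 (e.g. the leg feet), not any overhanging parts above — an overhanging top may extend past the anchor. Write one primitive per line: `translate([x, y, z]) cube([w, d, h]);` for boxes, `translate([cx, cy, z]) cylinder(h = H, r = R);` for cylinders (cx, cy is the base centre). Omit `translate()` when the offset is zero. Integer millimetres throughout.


translate([452, 276, 0]) cylinder(h = 10, r = 91);
translate([452, 276, 10]) cylinder(h = 138, r = 36);
translate([452, 276, 148]) cylinder(h = 10, r = 91);


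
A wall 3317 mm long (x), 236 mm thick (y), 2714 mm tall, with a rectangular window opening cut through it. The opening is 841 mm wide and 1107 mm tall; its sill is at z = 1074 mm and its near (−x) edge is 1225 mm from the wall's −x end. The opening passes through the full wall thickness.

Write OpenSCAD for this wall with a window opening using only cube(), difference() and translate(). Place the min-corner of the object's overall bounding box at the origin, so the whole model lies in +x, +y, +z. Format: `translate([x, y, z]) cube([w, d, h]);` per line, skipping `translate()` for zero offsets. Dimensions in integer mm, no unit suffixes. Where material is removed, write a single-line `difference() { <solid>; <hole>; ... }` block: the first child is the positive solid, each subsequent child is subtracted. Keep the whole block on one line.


difference() { cube([3317, 236, 2714]); translate([1225, 0, 1074]) cube([841, 236, 1107]); }


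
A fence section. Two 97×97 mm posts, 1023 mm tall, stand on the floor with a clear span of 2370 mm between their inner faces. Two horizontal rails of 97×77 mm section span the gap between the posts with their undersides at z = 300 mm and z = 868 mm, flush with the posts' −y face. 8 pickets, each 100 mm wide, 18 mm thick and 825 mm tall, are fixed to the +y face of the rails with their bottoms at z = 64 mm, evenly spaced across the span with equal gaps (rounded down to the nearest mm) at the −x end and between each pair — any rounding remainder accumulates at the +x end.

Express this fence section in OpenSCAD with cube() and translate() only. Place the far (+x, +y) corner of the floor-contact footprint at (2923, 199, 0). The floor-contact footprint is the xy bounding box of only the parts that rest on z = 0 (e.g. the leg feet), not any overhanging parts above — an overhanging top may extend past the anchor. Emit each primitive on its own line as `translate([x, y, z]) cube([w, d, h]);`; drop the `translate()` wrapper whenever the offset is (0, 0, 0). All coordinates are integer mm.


translate([359, 102, 0]) cube([97, 97, 1023]);
translate([2826, 102, 0]) cube([97, 97, 1023]);
translate([456, 102, 300]) cube([2370, 97, 77]);
translate([456, 102, 868]) cube([2370, 97, 77]);
translate([630, 199, 64]) cube([100, 18, 825]);
translate([904, 199, 64]) cube([100, 18, 825]);
translate([1178, 199, 64]) cube([100, 18, 825]);
translate([1452, 199, 64]) cube([100, 18, 825]);
translate([1726, 199, 64]) cube([100, 18, 825]);
translate([2000, 199, 64]) cube([100, 18, 825]);
translate([2274, 199, 64]) cube([100, 18, 825]);
translate([2548, 199, 64]) cube([100, 18, 825]);


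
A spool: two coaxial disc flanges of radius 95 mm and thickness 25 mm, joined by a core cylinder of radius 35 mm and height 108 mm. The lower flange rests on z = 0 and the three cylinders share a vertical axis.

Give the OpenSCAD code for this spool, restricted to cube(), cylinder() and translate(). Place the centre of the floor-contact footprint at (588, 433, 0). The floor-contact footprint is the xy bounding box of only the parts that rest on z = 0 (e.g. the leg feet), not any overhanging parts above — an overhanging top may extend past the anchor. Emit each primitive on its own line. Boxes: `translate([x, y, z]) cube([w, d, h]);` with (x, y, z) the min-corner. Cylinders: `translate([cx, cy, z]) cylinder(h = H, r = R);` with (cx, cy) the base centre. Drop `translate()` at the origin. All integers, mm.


translate([588, 433, 0]) cylinder(h = 25, r = 95);
translate([588, 433, 25]) cylinder(h = 108, r = 35);
translate([588, 433, 133]) cylinder(h = 25, r = 95);


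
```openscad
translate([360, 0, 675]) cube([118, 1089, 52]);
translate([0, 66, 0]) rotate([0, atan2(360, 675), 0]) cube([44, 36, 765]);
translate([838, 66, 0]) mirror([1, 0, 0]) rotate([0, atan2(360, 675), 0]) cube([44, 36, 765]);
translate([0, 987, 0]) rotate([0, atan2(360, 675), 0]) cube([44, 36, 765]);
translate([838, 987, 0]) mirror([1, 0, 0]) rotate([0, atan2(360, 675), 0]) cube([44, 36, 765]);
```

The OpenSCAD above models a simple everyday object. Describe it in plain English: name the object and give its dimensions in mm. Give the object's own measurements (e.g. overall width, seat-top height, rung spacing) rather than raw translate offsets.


A sawhorse. A 118×1089×52 mm beam (x, y, z) sits on two A-frame leg pairs. Each pair is two raked legs of 44×36 mm section (36 mm along y) splaying symmetrically in x. Each leg rises 675 mm vertically over 360 mm of horizontal reach and is 765 mm long along its own axis. Every leg's outer bottom edge rests on the floor and its outer top edge meets a bottom edge of the beam — the left legs (tilting toward +x) meet the beam's −x bottom edge, the right legs (their mirror images, tilting toward −x) meet its +x bottom edge — so the leg tops tuck under the beam, the beam's underside is 675 mm above the floor, and the feet are 838 mm apart outside-to-outside with the beam centred between them. The two leg pairs are set in 66 mm from either end of the beam.


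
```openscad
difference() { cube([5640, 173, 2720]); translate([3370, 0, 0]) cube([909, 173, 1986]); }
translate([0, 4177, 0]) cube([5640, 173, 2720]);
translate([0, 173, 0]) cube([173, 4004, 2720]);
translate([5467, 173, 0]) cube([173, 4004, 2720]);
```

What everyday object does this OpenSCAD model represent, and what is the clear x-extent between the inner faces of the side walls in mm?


A single room. The interior width is 5294 mm.

Four walls enclosing a rectangle with a door in the front wall — a room. Outside width 5640 minus two 173 mm walls gives 5294 mm.


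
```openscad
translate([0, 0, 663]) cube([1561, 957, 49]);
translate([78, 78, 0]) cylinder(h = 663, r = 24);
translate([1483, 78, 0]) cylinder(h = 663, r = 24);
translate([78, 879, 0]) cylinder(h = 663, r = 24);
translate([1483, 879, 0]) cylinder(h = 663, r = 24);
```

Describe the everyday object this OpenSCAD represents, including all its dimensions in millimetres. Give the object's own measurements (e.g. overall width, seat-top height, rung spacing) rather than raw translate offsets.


A rectangular dining table. The top is 1561×957×49 mm with its upper surface at z = 712 mm. It stands on four round legs of 48 mm diameter, each leg's bounding box inset 54 mm from the nearest pair of top edges, running from the floor to the underside of the top.


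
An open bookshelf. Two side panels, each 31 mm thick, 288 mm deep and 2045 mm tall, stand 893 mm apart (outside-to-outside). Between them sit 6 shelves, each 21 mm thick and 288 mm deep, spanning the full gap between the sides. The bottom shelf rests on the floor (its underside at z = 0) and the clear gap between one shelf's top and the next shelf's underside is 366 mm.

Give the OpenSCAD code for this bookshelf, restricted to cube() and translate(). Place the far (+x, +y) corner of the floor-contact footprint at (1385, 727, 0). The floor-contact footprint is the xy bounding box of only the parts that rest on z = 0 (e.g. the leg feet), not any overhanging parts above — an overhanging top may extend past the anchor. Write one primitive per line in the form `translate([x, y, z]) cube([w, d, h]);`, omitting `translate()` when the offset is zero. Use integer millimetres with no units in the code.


translate([492, 439, 0]) cube([31, 288, 2045]);
translate([1354, 439, 0]) cube([31, 288, 2045]);
translate([523, 439, 0]) cube([831, 288, 21]);
translate([523, 439, 387]) cube([831, 288, 21]);
translate([523, 439, 774]) cube([831, 288, 21]);
translate([523, 439, 1161]) cube([831, 288, 21]);
translate([523, 439, 1548]) cube([831, 288, 21]);
translate([523, 439, 1935]) cube([831, 288, 21]);


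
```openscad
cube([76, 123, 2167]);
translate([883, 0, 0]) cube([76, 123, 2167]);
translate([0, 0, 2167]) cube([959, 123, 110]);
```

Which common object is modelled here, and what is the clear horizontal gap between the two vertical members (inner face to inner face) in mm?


A door frame. The clear opening width is 807 mm.

Two 2167 mm tall posts with a header on top — a door frame. The left jamb is 76 mm wide at x = 0; the right jamb starts at x = 883. The clear opening is 883 − 76 = 807 mm.


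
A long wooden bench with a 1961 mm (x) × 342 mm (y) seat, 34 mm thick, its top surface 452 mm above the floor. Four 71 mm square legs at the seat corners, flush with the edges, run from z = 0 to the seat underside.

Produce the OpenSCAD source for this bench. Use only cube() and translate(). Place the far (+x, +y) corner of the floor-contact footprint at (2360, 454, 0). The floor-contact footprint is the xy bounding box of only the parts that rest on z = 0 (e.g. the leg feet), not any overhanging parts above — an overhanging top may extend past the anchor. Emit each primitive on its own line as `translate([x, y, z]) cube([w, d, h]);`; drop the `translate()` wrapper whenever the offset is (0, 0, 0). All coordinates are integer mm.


translate([399, 112, 418]) cube([1961, 342, 34]);
translate([399, 112, 0]) cube([71, 71, 418]);
translate([399, 383, 0]) cube([71, 71, 418]);
translate([2289, 112, 0]) cube([71, 71, 418]);
translate([2289, 383, 0]) cube([71, 71, 418]);


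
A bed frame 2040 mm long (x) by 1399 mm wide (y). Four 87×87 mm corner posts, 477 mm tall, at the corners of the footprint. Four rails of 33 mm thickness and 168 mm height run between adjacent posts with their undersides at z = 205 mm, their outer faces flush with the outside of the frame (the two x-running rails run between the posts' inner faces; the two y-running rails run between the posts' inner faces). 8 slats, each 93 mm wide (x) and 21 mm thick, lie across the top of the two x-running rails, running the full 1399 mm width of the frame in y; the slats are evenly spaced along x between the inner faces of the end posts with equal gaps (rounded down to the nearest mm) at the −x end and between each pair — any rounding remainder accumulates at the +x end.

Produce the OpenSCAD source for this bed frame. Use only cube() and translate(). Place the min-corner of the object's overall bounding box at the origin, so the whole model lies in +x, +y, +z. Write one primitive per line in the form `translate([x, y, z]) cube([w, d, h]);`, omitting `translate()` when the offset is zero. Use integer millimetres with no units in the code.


cube([87, 87, 477]);
translate([0, 1312, 0]) cube([87, 87, 477]);
translate([1953, 0, 0]) cube([87, 87, 477]);
translate([1953, 1312, 0]) cube([87, 87, 477]);
translate([87, 0, 205]) cube([1866, 33, 168]);
translate([87, 1366, 205]) cube([1866, 33, 168]);
translate([0, 87, 205]) cube([33, 1225, 168]);
translate([2007, 87, 205]) cube([33, 1225, 168]);
translate([211, 0, 373]) cube([93, 1399, 21]);
translate([428, 0, 373]) cube([93, 1399, 21]);
translate([645, 0, 373]) cube([93, 1399, 21]);
translate([862, 0, 373]) cube([93, 1399, 21]);
translate([1079, 0, 373]) cube([93, 1399, 21]);
translate([1296, 0, 373]) cube([93, 1399, 21]);
translate([1513, 0, 373]) cube([93, 1399, 21]);
translate([1730, 0, 373]) cube([93, 1399, 21]);


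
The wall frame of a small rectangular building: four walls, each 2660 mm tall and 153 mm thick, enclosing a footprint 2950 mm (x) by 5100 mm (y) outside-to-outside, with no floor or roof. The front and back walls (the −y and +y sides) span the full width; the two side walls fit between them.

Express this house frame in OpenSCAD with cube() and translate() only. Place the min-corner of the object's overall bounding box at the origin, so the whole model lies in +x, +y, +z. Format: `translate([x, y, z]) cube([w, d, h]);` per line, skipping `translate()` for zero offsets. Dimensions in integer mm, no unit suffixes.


cube([2950, 153, 2660]);
translate([0, 4947, 0]) cube([2950, 153, 2660]);
translate([0, 153, 0]) cube([153, 4794, 2660]);
translate([2797, 153, 0]) cube([153, 4794, 2660]);


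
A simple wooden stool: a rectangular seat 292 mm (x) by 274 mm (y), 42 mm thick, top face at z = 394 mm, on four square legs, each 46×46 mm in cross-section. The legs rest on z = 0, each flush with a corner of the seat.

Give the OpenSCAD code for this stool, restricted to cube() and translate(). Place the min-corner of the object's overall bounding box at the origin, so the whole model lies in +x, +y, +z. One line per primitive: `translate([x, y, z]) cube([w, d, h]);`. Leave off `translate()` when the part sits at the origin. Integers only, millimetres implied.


translate([0, 0, 352]) cube([292, 274, 42]);
cube([46, 46, 352]);
translate([246, 0, 0]) cube([46, 46, 352]);
translate([0, 228, 0]) cube([46, 46, 352]);
translate([246, 228, 0]) cube([46, 46, 352]);


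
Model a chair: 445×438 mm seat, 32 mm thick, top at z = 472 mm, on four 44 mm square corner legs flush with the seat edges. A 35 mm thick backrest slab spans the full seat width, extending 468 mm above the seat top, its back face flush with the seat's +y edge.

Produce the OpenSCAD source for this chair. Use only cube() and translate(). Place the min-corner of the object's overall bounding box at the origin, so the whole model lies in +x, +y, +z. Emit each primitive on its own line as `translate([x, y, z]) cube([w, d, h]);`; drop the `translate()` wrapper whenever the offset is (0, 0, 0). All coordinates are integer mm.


// leg_h = 472 - 32 = 440
translate([0, 0, 440]) cube([445, 438, 32]);
cube([44, 44, 440]);
translate([401, 0, 0]) cube([44, 44, 440]);
translate([0, 394, 0]) cube([44, 44, 440]);
translate([401, 394, 0]) cube([44, 44, 440]);
translate([0, 403, 472]) cube([445, 35, 468]);


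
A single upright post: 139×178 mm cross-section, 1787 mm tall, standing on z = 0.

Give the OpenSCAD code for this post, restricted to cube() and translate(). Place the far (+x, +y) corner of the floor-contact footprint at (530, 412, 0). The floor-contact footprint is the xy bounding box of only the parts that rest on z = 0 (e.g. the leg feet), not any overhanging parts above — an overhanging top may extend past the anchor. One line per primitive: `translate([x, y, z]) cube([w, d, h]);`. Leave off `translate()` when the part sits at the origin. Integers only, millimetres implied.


translate([391, 234, 0]) cube([139, 178, 1787]);


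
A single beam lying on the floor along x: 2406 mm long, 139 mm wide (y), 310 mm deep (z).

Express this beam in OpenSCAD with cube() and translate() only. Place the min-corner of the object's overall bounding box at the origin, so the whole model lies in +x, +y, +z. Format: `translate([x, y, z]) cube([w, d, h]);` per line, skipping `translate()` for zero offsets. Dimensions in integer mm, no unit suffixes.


cube([2406, 139, 310]);


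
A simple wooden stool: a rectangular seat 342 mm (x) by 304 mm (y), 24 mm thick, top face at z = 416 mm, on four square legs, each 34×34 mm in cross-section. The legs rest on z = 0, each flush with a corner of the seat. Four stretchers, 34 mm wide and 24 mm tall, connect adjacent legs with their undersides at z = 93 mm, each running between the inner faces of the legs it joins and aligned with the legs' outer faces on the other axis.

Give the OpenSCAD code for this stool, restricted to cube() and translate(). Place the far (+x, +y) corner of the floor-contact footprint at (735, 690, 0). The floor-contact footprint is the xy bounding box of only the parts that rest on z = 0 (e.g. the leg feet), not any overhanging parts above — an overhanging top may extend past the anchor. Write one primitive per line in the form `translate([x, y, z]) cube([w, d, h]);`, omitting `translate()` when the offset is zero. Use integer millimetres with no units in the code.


translate([393, 386, 392]) cube([342, 304, 24]);
translate([393, 386, 0]) cube([34, 34, 392]);
translate([701, 386, 0]) cube([34, 34, 392]);
translate([393, 656, 0]) cube([34, 34, 392]);
translate([701, 656, 0]) cube([34, 34, 392]);
translate([427, 386, 93]) cube([274, 34, 24]);
translate([427, 656, 93]) cube([274, 34, 24]);
translate([393, 420, 93]) cube([34, 236, 24]);
translate([701, 420, 93]) cube([34, 236, 24]);


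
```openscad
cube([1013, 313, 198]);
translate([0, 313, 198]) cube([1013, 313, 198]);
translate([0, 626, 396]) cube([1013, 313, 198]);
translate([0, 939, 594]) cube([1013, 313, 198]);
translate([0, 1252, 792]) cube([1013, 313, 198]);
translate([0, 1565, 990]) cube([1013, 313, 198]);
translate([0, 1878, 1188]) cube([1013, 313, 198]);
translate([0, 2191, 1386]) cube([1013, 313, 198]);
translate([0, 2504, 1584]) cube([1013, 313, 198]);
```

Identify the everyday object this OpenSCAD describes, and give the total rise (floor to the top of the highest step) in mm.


A staircase. The total rise is 1782 mm.

9 identical blocks, each offset up and back from the previous — a staircase. Each step is 198 mm tall and there are 9 of them, so the total rise is 9 × 198 = 1782 mm.


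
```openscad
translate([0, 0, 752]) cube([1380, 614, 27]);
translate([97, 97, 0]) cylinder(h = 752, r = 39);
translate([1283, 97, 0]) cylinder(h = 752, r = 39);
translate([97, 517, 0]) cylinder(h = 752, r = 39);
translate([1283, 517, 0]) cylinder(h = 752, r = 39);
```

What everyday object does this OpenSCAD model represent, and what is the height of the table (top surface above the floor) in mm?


A table. The table height is 779 mm.

A 1380×614×27 slab sits at z = 752 on four Ø78 mm round legs — a table. The top surface is at 752 + 27 = 779 mm.


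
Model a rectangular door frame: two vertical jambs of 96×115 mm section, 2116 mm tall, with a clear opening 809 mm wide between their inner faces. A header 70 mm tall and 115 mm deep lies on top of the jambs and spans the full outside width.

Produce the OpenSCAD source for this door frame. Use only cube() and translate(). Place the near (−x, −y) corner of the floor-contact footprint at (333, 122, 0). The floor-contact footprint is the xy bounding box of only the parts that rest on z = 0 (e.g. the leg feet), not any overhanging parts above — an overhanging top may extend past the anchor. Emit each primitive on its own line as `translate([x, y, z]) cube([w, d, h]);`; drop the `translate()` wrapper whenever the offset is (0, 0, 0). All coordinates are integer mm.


translate([333, 122, 0]) cube([96, 115, 2116]);
translate([1238, 122, 0]) cube([96, 115, 2116]);
translate([333, 122, 2116]) cube([1001, 115, 70]);


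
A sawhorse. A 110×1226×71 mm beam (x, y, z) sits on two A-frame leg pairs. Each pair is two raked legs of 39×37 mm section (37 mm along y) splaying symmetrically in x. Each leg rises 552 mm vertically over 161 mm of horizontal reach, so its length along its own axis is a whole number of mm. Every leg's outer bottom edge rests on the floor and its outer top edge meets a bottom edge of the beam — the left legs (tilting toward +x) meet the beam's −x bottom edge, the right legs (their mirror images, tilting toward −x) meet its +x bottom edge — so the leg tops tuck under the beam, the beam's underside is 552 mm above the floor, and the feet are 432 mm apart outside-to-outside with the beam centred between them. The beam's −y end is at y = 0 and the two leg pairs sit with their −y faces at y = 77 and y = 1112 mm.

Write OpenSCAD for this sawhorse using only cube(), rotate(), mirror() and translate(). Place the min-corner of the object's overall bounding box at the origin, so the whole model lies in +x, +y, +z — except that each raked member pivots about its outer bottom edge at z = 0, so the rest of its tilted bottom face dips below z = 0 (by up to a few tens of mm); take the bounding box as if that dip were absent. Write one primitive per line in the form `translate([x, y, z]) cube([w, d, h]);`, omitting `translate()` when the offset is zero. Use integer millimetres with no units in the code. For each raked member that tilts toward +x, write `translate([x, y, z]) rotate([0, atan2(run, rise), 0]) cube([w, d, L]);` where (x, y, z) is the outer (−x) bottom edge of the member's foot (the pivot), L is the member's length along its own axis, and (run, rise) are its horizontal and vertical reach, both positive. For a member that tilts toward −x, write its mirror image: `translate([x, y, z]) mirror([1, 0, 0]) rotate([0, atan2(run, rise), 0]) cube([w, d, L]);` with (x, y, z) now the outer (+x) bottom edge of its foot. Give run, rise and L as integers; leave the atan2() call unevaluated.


translate([161, 0, 552]) cube([110, 1226, 71]);
translate([0, 77, 0]) rotate([0, atan2(161, 552), 0]) cube([39, 37, 575]);
translate([432, 77, 0]) mirror([1, 0, 0]) rotate([0, atan2(161, 552), 0]) cube([39, 37, 575]);
translate([0, 1112, 0]) rotate([0, atan2(161, 552), 0]) cube([39, 37, 575]);
translate([432, 1112, 0]) mirror([1, 0, 0]) rotate([0, atan2(161, 552), 0]) cube([39, 37, 575]);
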